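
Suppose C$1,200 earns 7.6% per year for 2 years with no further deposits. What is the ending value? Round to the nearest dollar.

C$1,389

FV = 1,200 × (1 + 0.076)^2 = 1,389.3312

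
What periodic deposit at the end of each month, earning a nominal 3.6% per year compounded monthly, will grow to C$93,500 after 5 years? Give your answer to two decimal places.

C$1,424.62

Periodic rate i = 0.036/12 = 0.003; n = 5 × 12 = 60 periods.
PMT = 93500 / ( [(1+0.003)^60 − 1] / 0.003 ) = 93500 / 65.631601 = 1,424.6186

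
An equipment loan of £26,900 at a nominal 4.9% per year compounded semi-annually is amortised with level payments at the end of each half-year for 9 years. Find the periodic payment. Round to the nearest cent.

£1,866.06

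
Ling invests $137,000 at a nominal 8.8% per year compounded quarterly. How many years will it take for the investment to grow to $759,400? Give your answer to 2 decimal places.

Periodic rate i = 0.088/4 = 0.022.
(1+i)^n = 759400/137000 = 5.54307, so n = ln 5.54307 / ln 1.022 = 78.6962 quarters
= 78.6962/4 years

19.67 years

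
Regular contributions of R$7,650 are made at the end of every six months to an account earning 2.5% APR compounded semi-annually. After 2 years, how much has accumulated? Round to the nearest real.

R$31,179

With 2 periods per year: i = 0.0125, n = 4.
FV = PMT · [(1+i)^n − 1] / i = 7650 · 4.075627 = 31,178.5462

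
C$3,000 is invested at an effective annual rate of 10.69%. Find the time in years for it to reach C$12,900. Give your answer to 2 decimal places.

n = ln(12900/3000) / ln(1+0.1069) = ln(4.30000) / 0.101563 = 14.3616 years

14.36 years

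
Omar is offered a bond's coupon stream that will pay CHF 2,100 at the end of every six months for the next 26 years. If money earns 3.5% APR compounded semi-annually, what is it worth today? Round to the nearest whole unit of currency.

CHF 71,315

i = 0.035/2 = 0.0175 per half-year; n = 26·2 = 52.
PV = 2100 × [1 − (1+0.0175)^(−52)] / 0.0175 = 2100 × 33.959719 = 71,315.4102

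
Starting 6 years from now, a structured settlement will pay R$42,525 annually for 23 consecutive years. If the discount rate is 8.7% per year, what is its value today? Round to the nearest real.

R$274,808

PV at t=5 (ordinary 23-year annuity): 42525 × a(23|0.087) = 42525 × 9.806918 = 417,039.1961
PV₀ = 417,039.1961 / (1+0.087)^5 = 417,039.1961 / 1.517566 = 274,807.8626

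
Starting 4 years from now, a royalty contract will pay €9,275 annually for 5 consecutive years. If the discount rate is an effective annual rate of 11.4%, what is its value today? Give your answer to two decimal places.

€24,548.31

Value one period before first payment (t=3): 9275 × [1 − (1+0.114)^(−5)] / 0.114 = 9275 × 3.659008 = 33,937.2946
Discount back 3 years: 33,937.2946 × (1+0.114)^(−3) = 33,937.2946 × 0.723343 = 24,548.3127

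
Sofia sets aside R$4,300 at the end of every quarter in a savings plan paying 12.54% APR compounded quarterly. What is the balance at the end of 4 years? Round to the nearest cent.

Periodic rate i = 0.1254/4 = 0.03135; n = 4 × 4 = 16 periods.
FV = PMT · [(1+i)^n − 1] / i = 4300 · 20.372930 = 87,603.6011

R$87,603.60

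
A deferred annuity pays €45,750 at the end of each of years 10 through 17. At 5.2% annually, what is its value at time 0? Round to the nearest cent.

€185,863.52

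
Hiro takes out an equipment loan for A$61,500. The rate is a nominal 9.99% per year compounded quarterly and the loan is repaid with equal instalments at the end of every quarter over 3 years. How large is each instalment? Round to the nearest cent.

i = 0.0999/4 = 0.024975 per quarter; n = 3·4 = 12.
Annuity-PV factor = 10.259317; PMT = 61500 / 10.259317 = 5,994.5508

A$5,994.55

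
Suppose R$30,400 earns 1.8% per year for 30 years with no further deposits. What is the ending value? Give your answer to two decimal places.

R$51,916.68

FV = 30,400 × (1 + 0.018)^30 = 51,916.6814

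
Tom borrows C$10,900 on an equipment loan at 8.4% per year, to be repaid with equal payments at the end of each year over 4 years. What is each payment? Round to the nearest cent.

C$3,320.29

Annuity-PV factor = 3.282850; PMT = 10900 / 3.282850 = 3,320.2858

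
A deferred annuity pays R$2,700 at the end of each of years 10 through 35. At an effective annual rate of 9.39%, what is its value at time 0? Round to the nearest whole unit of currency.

R$11,577

PV at t=9 (ordinary 26-year annuity): 2700 × a(26|0.0939) = 2700 × 9.617065 = 25,966.0756
Discount back 9 years: 25,966.0756 × (1+0.0939)^(−9) = 25,966.0756 × 0.445863 = 11,577.3115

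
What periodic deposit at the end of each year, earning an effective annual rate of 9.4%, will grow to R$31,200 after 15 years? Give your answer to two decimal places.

R$1,029.70

PMT = 31200 / ( [(1+0.094)^15 − 1] / 0.094 ) = 31200 / 30.300207 = 1,029.6959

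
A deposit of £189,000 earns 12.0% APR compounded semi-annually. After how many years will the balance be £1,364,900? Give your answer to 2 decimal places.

16.97 years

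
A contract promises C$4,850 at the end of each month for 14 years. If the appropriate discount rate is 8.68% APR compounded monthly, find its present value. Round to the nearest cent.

i = 0.0868/12 = 0.00723333 per month; n = 14·12 = 168.
PV = 4850 × [1 − (1+0.00723333)^(−168)] / 0.00723333 = 4850 × 97.057460 = 470,728.6815

C$470,728.68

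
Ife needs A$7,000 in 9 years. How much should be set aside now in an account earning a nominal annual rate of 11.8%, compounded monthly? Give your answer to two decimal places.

A$2,432.93

Periodic rate i = 0.118/12 = 0.00983333; n = 9 × 12 = 108 periods.
PV = 7,000 / (1 + 0.00983333)^108 = 7,000 / 2.877185 = 2,432.9334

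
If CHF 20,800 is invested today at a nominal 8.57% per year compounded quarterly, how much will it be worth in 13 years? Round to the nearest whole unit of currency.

Periodic rate i = 0.0857/4 = 0.021425; n = 13 × 4 = 52 periods.
FV = PV·(1+i)^n = 20,800 × 3.011183 = 62,632.6036

CHF 62,633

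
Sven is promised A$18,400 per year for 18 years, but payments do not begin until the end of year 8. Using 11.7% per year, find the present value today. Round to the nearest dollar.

A$62,595

Value one period before first payment (t=7): 18400 × [1 − (1+0.117)^(−18)] / 0.117 = 18400 × 7.380583 = 135,802.7272
PV₀ = 135,802.7272 / (1+0.117)^7 = 135,802.7272 / 2.169563 = 62,594.5152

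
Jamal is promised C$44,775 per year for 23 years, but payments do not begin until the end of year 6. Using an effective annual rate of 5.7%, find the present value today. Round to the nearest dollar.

PV at t=5 (ordinary 23-year annuity): 44775 × a(23|0.057) = 44775 × 12.641553 = 566,025.5545
Discount back 5 years: 566,025.5545 × (1+0.057)^(−5) = 566,025.5545 × 0.757923 = 429,003.7637

C$429,004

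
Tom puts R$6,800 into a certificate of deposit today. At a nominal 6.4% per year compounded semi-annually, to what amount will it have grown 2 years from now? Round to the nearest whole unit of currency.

Periodic rate i = 0.064/2 = 0.032; n = 2 × 2 = 4 periods.
FV = PV·(1+i)^n = 6,800 × 1.134276 = 7,713.0776

R$7,713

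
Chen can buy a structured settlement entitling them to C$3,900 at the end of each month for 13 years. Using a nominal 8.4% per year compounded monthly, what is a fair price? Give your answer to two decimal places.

C$369,483.96

Periodic rate i = 0.084/12 = 0.007; n = 13 × 12 = 156 periods.
Annuity factor a(156|0.007) = 94.739477; PV = 3900 × 94.739477 = 369,483.9596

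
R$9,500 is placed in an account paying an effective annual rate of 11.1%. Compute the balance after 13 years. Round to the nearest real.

R$37,326

FV = 9,500 × (1 + 0.111)^13 = 37,325.5634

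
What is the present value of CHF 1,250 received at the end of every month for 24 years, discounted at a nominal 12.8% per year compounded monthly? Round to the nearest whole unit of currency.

CHF 111,669

With 12 periods per year: i = 0.0106667, n = 288.
PV = 1250 × [1 − (1+0.0106667)^(−288)] / 0.0106667 = 1250 × 89.335476 = 111,669.3446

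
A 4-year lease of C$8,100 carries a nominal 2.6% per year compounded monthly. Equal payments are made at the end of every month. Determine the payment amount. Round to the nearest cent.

C$177.86

With 12 periods per year: i = 0.00216667, n = 48.
PMT = 8100 / ( [1 − (1+0.00216667)^(−48)] / 0.00216667 ) = 8100 / 45.541526 = 177.8597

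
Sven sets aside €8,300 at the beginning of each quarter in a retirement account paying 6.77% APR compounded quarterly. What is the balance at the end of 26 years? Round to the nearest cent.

i = 0.0677/4 = 0.016925 per quarter; n = 26·4 = 104.
FV = 8300 × [(1+0.016925)^104 − 1] / 0.016925 × (1+i) = 8300 × 284.113816 = 2,358,144.6691
(annuity-due: payments at period start, so ×(1+i).)

€2,358,144.67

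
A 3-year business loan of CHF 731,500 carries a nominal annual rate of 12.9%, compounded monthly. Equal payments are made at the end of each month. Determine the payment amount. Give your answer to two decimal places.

CHF 24,611.91

Periodic rate i = 0.129/12 = 0.01075; n = 3 × 12 = 36 periods.
PMT = 731500 / ( [1 − (1+0.01075)^(−36)] / 0.01075 ) = 731500 / 29.721386 = 24,611.9071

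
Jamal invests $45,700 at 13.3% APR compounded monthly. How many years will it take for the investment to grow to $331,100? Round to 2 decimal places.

14.97 years

Periodic rate i = 0.133/12 = 0.0110833.
(1+i)^n = 331100/45700 = 7.24508, so n = ln 7.24508 / ln 1.01108 = 179.6640 months
= 179.6640/12 years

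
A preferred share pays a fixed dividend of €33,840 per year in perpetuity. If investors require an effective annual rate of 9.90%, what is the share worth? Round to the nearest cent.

PV = PMT / i = 33840 / 0.099 = 341,818.1818

€341,818.18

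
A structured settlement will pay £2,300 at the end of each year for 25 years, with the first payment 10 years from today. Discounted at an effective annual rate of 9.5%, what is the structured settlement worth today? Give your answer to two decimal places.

PV at t=9 (ordinary 25-year annuity): 2300 × a(25|0.095) = 2300 × 9.437578 = 21,706.4287
Discount back 9 years: 21,706.4287 × (1+0.095)^(−9) = 21,706.4287 × 0.441848 = 9,590.9429

£9,590.94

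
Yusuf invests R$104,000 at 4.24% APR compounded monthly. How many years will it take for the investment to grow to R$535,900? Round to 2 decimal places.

38.74 years

Periodic rate i = 0.0424/12 = 0.00353333.
n = ln(535900/104000) / ln(1+0.00353333) = ln(5.15288) / 0.003527 = 464.8448 months
= 464.8448/12 years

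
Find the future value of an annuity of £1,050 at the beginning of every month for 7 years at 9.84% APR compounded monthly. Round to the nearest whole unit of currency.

i = 0.0984/12 = 0.0082 per month; n = 7·12 = 84.
Accumulation factor s(84|0.0082) × (1+i) = 121.197843; FV = 1050 × 121.197843 = 127,257.7353
(Beginning-of-period payments → annuity-due factor ×(1+i).)

£127,258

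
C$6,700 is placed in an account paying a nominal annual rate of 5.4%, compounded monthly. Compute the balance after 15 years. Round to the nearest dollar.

C$15,034

i = 0.054/12 = 0.0045 per month; n = 15·12 = 180.
6,700 × (1+0.0045)^180 = 6,700 × 2.243827 = 15,033.6418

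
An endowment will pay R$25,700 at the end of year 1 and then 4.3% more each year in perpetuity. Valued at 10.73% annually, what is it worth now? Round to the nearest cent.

PV = D₁/(r − g) = 25700/(0.1073 − 0.043) = 399,688.9580

R$399,688.96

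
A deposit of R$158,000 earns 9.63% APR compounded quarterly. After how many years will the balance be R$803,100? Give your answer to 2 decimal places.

17.09 years

Periodic rate i = 0.0963/4 = 0.024075.
n = ln(803100/158000) / ln(1+0.024075) = ln(5.08291) / 0.023790 = 68.3438 quarters
= 68.3438/4 years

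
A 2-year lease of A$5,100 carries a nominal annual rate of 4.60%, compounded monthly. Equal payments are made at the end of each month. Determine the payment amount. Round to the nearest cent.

Periodic rate i = 0.046/12 = 0.00383333; n = 2 × 12 = 24 periods.
PMT = 5100 / ( [1 − (1+0.00383333)^(−24)] / 0.00383333 ) = 5100 / 22.887238 = 222.8316

A$222.83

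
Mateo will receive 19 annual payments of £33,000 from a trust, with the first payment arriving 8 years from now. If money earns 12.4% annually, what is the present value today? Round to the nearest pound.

£104,676

Value one period before first payment (t=7): 33000 × [1 − (1+0.124)^(−19)] / 0.124 = 33000 × 7.189495 = 237,253.3442
PV₀ = 237,253.3442 / (1+0.124)^7 = 237,253.3442 / 2.266544 = 104,676.2520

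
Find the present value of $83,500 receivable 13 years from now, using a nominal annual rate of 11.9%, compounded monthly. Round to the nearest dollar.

$17,912

With 12 periods per year: i = 0.00991667, n = 156.
PV = 83,500 / (1 + 0.00991667)^156 = 83,500 / 4.661698 = 17,911.9276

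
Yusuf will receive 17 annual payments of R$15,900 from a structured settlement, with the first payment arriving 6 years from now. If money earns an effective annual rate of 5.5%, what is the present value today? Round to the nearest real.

R$132,175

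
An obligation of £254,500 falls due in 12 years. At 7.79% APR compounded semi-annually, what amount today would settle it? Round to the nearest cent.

i = 0.0779/2 = 0.03895 per half-year; n = 12·2 = 24.
PV = 254,500 / (1 + 0.03895)^24 = 254,500 / 2.501909 = 101,722.3181

£101,722.32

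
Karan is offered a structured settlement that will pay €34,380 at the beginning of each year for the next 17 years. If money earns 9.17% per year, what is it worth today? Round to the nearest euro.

PV = PMT · [1 − (1+i)^(−n)] / i × (1+i) = 34380 · 9.226095 = 317,193.1342
(annuity-due: payments at period start, so ×(1+i).)

€317,193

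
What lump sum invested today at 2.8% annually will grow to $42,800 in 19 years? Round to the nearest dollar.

$25,326

PV = FV·(1+i)^(−n) = 42,800 × 0.591740 = 25,326.4658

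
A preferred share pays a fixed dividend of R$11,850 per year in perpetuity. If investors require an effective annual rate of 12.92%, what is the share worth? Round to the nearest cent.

R$91,718.27

PV = C/r = 11850/0.1292 = 91,718.2663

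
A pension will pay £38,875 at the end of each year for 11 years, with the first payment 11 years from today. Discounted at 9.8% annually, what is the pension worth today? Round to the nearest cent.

£100,055.14

Value one period before first payment (t=10): 38875 × [1 − (1+0.098)^(−11)] / 0.098 = 38875 × 6.555297 = 254,837.1863
PV₀ = 254,837.1863 / (1+0.098)^10 = 254,837.1863 / 2.546967 = 100,055.1391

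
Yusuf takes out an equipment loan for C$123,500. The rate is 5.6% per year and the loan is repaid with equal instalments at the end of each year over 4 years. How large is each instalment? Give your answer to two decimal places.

C$35,315.16

PMT = 123500 / ( [1 − (1+0.056)^(−4)] / 0.056 ) = 123500 / 3.497081 = 35,315.1636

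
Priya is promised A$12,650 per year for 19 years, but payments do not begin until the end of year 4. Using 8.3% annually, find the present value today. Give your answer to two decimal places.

PV at t=3 (ordinary 19-year annuity): 12650 × a(19|0.083) = 12650 × 9.399807 = 118,907.5596
Discount back 3 years: 118,907.5596 × (1+0.083)^(−3) = 118,907.5596 × 0.787254 = 93,610.3990

A$93,610.40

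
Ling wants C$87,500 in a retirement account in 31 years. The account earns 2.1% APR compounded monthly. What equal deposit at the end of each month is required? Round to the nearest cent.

i = 0.021/12 = 0.00175 per month; n = 31·12 = 372.
FV-annuity factor = 523.638102; PMT = 87500 / 523.638102 = 167.1001

C$167.10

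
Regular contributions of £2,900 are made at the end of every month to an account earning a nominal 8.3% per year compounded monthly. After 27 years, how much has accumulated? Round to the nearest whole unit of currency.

Periodic rate i = 0.083/12 = 0.00691667; n = 27 × 12 = 324 periods.
FV = 2900 × [(1+0.00691667)^324 − 1] / 0.00691667 = 2900 × 1204.405353 = 3,492,775.5245

£3,492,776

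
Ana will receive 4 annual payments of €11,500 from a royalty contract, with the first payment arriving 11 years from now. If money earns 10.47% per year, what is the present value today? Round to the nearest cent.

€13,331.86

Value one period before first payment (t=10): 11500 × [1 − (1+0.1047)^(−4)] / 0.1047 = 11500 × 3.137882 = 36,085.6414
PV₀ = 36,085.6414 / (1+0.1047)^10 = 36,085.6414 / 2.706721 = 13,331.8644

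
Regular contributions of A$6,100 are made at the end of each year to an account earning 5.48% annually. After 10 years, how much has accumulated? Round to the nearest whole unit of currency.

A$78,466

FV = 6100 × [(1+0.0548)^10 − 1] / 0.0548 = 6100 × 12.863303 = 78,466.1512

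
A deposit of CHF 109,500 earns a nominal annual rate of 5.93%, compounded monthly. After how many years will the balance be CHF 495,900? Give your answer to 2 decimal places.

25.53 years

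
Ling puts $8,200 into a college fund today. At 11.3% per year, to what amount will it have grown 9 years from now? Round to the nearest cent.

$21,491.68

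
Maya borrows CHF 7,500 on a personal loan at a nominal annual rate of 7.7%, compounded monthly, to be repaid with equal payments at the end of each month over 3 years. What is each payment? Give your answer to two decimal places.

CHF 233.99

i = 0.077/12 = 0.00641667 per month; n = 3·12 = 36.
PMT = 7500 / ( [1 − (1+0.00641667)^(−36)] / 0.00641667 ) = 7500 / 32.053178 = 233.9862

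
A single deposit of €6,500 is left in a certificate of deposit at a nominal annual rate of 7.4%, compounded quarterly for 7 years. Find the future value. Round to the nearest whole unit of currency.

Periodic rate i = 0.074/4 = 0.0185; n = 7 × 4 = 28 periods.
FV = PV·(1+i)^n = 6,500 × 1.670740 = 10,859.8116

€10,860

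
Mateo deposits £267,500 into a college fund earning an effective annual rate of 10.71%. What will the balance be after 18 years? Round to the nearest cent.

£1,669,887.06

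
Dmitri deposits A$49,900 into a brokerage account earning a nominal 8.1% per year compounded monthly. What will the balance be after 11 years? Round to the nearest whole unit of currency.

With 12 periods per year: i = 0.00675, n = 132.
FV = PV·(1+i)^n = 49,900 × 2.430280 = 121,270.9552

A$121,271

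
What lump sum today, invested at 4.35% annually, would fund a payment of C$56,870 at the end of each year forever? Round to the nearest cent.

C$1,307,356.32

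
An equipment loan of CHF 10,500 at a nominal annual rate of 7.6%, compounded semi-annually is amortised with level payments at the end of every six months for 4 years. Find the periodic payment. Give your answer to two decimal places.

Periodic rate i = 0.076/2 = 0.038; n = 4 × 2 = 8 periods.
PMT = 10500 / ( [1 − (1+0.038)^(−8)] / 0.038 ) = 10500 / 6.788697 = 1,546.6885

CHF 1,546.69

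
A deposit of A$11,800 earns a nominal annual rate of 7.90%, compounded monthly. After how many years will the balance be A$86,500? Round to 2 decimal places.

Periodic rate i = 0.079/12 = 0.00658333.
(1+i)^n = 86500/11800 = 7.33051, so n = ln 7.33051 / ln 1.00658 = 303.5840 months
= 303.5840/12 years

25.30 years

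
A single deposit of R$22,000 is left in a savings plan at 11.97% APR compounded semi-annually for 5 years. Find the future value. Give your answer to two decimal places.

Periodic rate i = 0.1197/2 = 0.05985; n = 5 × 2 = 10 periods.
FV = PV·(1+i)^n = 22,000 × 1.788315 = 39,342.9320

R$39,342.93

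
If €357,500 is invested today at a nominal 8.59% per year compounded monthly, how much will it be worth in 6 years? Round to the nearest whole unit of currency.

€597,467

With 12 periods per year: i = 0.00715833, n = 72.
FV = 357,500 × (1 + 0.00715833)^72 = 597,467.2174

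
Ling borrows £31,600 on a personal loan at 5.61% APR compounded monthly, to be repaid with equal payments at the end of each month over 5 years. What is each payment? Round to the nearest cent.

Periodic rate i = 0.0561/12 = 0.004675; n = 5 × 12 = 60 periods.
PMT = 31600 / ( [1 − (1+0.004675)^(−60)] / 0.004675 ) = 31600 / 52.213933 = 605.2024

£605.20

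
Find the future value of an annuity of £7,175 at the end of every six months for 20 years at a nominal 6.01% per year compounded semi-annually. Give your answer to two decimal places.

£541,617.67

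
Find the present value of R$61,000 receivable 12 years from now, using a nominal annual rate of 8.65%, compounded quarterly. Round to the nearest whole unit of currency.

With 4 periods per year: i = 0.021625, n = 48.
Discount factor = (1+0.021625)^(−48) = 0.358103; PV = 61,000 × 0.358103 = 21,844.2563

R$21,844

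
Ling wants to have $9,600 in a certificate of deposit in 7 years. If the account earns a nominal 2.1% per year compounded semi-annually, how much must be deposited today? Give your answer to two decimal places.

$8,293.98

Periodic rate i = 0.021/2 = 0.0105; n = 7 × 2 = 14 periods.
Discount factor = (1+0.0105)^(−14) = 0.863956; PV = 9,600 × 0.863956 = 8,293.9762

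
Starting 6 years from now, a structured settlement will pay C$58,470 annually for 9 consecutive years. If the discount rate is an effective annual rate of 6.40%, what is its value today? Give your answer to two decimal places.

C$286,626.18

PV at t=5 (ordinary 9-year annuity): 58470 × a(9|0.064) = 58470 × 6.684838 = 390,862.4948
PV₀ = 390,862.4948 / (1+0.064)^5 = 390,862.4948 / 1.363666 = 286,626.1828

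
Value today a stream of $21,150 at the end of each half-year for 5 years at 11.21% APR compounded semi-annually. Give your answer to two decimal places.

Periodic rate i = 0.1121/2 = 0.05605; n = 5 × 2 = 10 periods.
PV = PMT · [1 − (1+i)^(−n)] / i = 21150 · 7.499808 = 158,620.9297

$158,620.93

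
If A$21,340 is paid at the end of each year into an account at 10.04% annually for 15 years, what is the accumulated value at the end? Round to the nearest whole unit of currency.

A$680,179

FV = 21340 × [(1+0.1004)^15 − 1] / 0.1004 = 21340 × 31.873419 = 680,178.7575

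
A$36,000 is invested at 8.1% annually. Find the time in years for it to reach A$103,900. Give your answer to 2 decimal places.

13.61 years

n = ln(103900/36000) / ln(1+0.081) = ln(2.88611) / 0.077887 = 13.6084 years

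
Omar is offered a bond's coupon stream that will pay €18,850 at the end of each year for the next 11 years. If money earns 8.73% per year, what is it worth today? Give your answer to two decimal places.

Annuity factor a(11|0.0873) = 6.892888; PV = 18850 × 6.892888 = 129,930.9408

€129,930.94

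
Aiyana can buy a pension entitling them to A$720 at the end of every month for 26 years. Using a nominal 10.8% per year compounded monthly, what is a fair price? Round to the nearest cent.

A$75,112.96

With 12 periods per year: i = 0.009, n = 312.
PV = 720 × [1 − (1+0.009)^(−312)] / 0.009 = 720 × 104.323552 = 75,112.9574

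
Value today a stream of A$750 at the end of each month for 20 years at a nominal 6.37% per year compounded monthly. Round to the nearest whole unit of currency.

A$101,634

With 12 periods per year: i = 0.00530833, n = 240.
Annuity factor a(240|0.00530833) = 135.512475; PV = 750 × 135.512475 = 101,634.3565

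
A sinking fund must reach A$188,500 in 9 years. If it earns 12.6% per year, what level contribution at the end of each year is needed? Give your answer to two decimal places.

A$12,437.15

FV-annuity factor = 15.156206; PMT = 188500 / 15.156206 = 12,437.1498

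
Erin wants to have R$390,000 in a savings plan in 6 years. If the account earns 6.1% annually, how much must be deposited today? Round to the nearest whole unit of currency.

R$273,384

PV = 390,000 / (1 + 0.061)^6 = 390,000 / 1.426567 = 273,383.5027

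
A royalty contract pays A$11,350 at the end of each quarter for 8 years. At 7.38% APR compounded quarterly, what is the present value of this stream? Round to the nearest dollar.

i = 0.0738/4 = 0.01845 per quarter; n = 8·4 = 32.
PV = 11350 × [1 − (1+0.01845)^(−32)] / 0.01845 = 11350 × 24.005695 = 272,464.6417

A$272,465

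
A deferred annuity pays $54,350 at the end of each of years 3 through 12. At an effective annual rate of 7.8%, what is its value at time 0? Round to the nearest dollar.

Value one period before first payment (t=2): 54350 × [1 − (1+0.078)^(−10)] / 0.078 = 54350 × 6.771036 = 368,005.8279
PV₀ = 368,005.8279 / (1+0.078)^2 = 368,005.8279 / 1.162084 = 316,677.4759

$316,677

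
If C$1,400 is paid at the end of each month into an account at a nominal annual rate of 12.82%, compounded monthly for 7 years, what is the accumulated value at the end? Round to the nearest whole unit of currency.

i = 0.1282/12 = 0.0106833 per month; n = 7·12 = 84.
FV = PMT · [(1+i)^n − 1] / i = 1400 · 134.936117 = 188,910.5639

C$188,911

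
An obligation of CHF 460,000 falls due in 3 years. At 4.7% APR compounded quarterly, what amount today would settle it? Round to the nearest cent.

Periodic rate i = 0.047/4 = 0.01175; n = 3 × 4 = 12 periods.
PV = 460,000 / (1 + 0.01175)^12 = 460,000 / 1.150479 = 399,833.5887

CHF 399,833.59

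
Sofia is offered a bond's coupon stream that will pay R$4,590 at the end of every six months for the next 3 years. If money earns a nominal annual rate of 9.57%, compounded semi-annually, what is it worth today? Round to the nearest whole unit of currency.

R$23,458

Periodic rate i = 0.0957/2 = 0.04785; n = 3 × 2 = 6 periods.
PV = 4590 × [1 − (1+0.04785)^(−6)] / 0.04785 = 4590 × 5.110779 = 23,458.4733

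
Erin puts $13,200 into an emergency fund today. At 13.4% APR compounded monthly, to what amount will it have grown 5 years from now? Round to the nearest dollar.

$25,700

Periodic rate i = 0.134/12 = 0.0111667; n = 5 × 12 = 60 periods.
FV = PV·(1+i)^n = 13,200 × 1.946994 = 25,700.3244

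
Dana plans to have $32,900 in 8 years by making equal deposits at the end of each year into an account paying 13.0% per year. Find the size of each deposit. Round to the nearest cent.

FV-annuity factor = 12.757263; PMT = 32900 / 12.757263 = 2,578.9231

$2,578.92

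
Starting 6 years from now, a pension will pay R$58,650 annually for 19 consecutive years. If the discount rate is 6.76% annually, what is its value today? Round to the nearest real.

R$445,058

Value one period before first payment (t=5): 58650 × [1 − (1+0.0676)^(−19)] / 0.0676 = 58650 × 10.524249 = 617,247.2164
Discount back 5 years: 617,247.2164 × (1+0.0676)^(−5) = 617,247.2164 × 0.721036 = 445,057.6952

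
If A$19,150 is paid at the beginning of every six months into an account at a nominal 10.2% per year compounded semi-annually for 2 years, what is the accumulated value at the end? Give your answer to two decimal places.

With 2 periods per year: i = 0.051, n = 4.
FV = 19150 × [(1+0.051)^4 − 1] / 0.051 × (1+i) = 19150 × 4.536680 = 86,877.4224
(Beginning-of-period payments → annuity-due factor ×(1+i).)

A$86,877.42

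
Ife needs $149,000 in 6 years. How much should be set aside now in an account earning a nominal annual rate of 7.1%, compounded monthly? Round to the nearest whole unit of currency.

$97,437

i = 0.071/12 = 0.00591667 per month; n = 6·12 = 72.
Discount factor = (1+0.00591667)^(−72) = 0.653937; PV = 149,000 × 0.653937 = 97,436.5705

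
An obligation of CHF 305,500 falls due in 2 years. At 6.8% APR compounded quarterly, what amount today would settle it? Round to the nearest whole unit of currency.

CHF 266,958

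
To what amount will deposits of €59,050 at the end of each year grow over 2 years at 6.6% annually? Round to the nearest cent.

FV = PMT · [(1+i)^n − 1] / i = 59050 · 2.066000 = 121,997.3000

€121,997.30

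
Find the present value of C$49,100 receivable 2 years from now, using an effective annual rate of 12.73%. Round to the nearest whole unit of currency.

PV = FV·(1+i)^(−n) = 49,100 × 0.786903 = 38,636.9182

C$38,637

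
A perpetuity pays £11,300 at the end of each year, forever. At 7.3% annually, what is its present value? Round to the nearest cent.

£154,794.52

PV = PMT / i = 11300 / 0.073 = 154,794.5205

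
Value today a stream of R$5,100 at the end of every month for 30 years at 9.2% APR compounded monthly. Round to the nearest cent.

With 12 periods per year: i = 0.00766667, n = 360.
Annuity factor a(360|0.00766667) = 122.091977; PV = 5100 × 122.091977 = 622,669.0818

R$622,669.08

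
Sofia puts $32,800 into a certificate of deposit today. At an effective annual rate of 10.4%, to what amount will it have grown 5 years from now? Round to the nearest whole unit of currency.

$53,792

32,800 × (1+0.104)^5 = 32,800 × 1.640006 = 53,792.1881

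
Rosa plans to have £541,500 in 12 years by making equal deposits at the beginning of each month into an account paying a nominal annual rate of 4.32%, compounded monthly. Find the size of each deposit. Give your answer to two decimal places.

£2,865.85

Periodic rate i = 0.0432/12 = 0.0036; n = 12 × 12 = 144 periods.
FV-annuity factor × (1+i) = 188.948890; PMT = 541500 / 188.948890 = 2,865.8544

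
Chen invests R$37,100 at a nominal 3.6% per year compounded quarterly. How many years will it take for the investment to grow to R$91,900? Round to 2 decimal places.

25.31 years

Periodic rate i = 0.036/4 = 0.009.
n = ln(91900/37100) / ln(1+0.009) = ln(2.47709) / 0.008960 = 101.2400 quarters
= 101.2400/4 years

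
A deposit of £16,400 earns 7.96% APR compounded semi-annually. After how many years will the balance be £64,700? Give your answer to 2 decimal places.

17.58 years

Periodic rate i = 0.0796/2 = 0.0398.
(1+i)^n = 64700/16400 = 3.94512, so n = ln 3.94512 / ln 1.0398 = 35.1662 half-years
= 35.1662/2 years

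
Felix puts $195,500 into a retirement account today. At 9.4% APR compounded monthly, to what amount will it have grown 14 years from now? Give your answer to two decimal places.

$725,189.36

With 12 periods per year: i = 0.00783333, n = 168.
FV = PV·(1+i)^n = 195,500 × 3.709408 = 725,189.3593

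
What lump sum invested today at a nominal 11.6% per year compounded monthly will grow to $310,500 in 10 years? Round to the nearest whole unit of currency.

$97,881

Periodic rate i = 0.116/12 = 0.00966667; n = 10 × 12 = 120 periods.
Discount factor = (1+0.00966667)^(−120) = 0.315237; PV = 310,500 × 0.315237 = 97,881.2194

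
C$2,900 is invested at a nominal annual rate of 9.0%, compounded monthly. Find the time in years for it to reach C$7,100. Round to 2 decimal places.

9.99 years

Periodic rate i = 0.09/12 = 0.0075.
(1+i)^n = 7100/2900 = 2.44828, so n = ln 2.44828 / ln 1.0075 = 119.8317 months
= 119.8317/12 years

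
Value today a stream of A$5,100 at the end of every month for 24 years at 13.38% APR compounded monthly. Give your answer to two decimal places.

A$438,631.60

With 12 periods per year: i = 0.01115, n = 288.
PV = 5100 × [1 − (1+0.01115)^(−288)] / 0.01115 = 5100 × 86.006196 = 438,631.6005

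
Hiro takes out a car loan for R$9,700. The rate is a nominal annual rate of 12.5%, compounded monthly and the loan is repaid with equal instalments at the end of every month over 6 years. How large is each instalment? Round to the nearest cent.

Periodic rate i = 0.125/12 = 0.0104167; n = 6 × 12 = 72 periods.
PMT = 9700 / ( [1 − (1+0.0104167)^(−72)] / 0.0104167 ) = 9700 / 50.476552 = 192.1684

R$192.17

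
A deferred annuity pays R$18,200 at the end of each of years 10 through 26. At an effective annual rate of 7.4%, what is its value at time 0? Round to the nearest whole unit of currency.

R$90,925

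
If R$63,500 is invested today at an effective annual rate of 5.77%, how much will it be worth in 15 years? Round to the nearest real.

R$147,303

63,500 × (1+0.0577)^15 = 63,500 × 2.319731 = 147,302.8978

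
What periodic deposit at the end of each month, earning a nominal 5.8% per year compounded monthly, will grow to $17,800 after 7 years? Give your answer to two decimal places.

$172.30

With 12 periods per year: i = 0.00483333, n = 84.
FV-annuity factor = 103.310785; PMT = 17800 / 103.310785 = 172.2957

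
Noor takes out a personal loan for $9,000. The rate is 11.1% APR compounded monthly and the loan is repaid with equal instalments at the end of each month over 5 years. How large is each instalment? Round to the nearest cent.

$196.13

With 12 periods per year: i = 0.00925, n = 60.
PMT = 9000 / ( [1 − (1+0.00925)^(−60)] / 0.00925 ) = 9000 / 45.887710 = 196.1309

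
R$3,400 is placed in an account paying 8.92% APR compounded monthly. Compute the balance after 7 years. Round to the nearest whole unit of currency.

R$6,334

With 12 periods per year: i = 0.00743333, n = 84.
FV = PV·(1+i)^n = 3,400 × 1.862819 = 6,333.5834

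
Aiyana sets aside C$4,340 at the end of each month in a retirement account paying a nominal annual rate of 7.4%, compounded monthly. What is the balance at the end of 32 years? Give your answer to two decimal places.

C$6,755,388.47

With 12 periods per year: i = 0.00616667, n = 384.
FV = PMT · [(1+i)^n − 1] / i = 4340 · 1556.541122 = 6,755,388.4677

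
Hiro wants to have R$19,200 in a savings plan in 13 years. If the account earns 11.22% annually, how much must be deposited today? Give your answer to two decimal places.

R$4,818.63

PV = FV·(1+i)^(−n) = 19,200 × 0.250970 = 4,818.6308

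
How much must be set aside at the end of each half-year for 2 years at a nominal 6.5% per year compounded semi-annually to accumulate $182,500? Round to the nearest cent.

$43,460.05

i = 0.065/2 = 0.0325 per half-year; n = 2·2 = 4.
PMT = 182500 / ( [(1+0.0325)^4 − 1] / 0.0325 ) = 182500 / 4.199259 = 43,460.0452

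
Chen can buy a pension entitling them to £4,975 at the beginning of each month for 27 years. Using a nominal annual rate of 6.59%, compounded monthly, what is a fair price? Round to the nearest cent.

£756,424.07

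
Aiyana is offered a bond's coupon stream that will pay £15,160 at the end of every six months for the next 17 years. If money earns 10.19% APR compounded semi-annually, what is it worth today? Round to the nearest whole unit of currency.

£242,622

i = 0.1019/2 = 0.05095 per half-year; n = 17·2 = 34.
Annuity factor a(34|0.05095) = 16.004105; PV = 15160 × 16.004105 = 242,622.2348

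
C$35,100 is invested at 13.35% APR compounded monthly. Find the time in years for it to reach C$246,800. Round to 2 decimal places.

14.69 years

Periodic rate i = 0.1335/12 = 0.011125.
(1+i)^n = 246800/35100 = 7.03134, so n = ln 7.03134 / ln 1.01113 = 176.2882 months
= 176.2882/12 years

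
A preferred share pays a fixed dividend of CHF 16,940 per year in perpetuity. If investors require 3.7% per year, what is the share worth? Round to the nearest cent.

CHF 457,837.84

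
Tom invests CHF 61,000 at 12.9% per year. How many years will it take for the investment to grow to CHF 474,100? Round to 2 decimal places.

16.90 years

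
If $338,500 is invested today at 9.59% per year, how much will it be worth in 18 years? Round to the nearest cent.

$1,759,686.73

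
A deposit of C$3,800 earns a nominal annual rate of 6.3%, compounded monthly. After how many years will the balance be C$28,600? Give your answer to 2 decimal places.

32.12 years

Periodic rate i = 0.063/12 = 0.00525.
(1+i)^n = 28600/3800 = 7.52632, so n = ln 7.52632 / ln 1.00525 = 385.4665 months
= 385.4665/12 years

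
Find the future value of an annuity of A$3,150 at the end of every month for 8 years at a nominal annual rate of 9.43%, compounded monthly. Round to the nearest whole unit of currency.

With 12 periods per year: i = 0.00785833, n = 96.
FV = 3150 × [(1+0.00785833)^96 − 1] / 0.00785833 = 3150 × 142.533353 = 448,980.0606

A$448,980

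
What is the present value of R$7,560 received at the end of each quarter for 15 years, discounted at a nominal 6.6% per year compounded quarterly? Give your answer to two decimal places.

R$286,551.16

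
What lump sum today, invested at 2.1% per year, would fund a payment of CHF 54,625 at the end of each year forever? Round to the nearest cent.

CHF 2,601,190.48

PV = PMT / i = 54625 / 0.021 = 2,601,190.4762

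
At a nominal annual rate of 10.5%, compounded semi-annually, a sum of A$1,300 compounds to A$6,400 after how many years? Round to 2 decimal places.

15.58 years

Periodic rate i = 0.105/2 = 0.0525.
n = ln(6400/1300) / ln(1+0.0525) = ln(4.92308) / 0.051168 = 31.1508 half-years
= 31.1508/2 years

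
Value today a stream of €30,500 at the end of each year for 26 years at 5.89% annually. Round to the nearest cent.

PV = PMT · [1 − (1+i)^(−n)] / i = 30500 · 13.143894 = 400,888.7640

€400,888.76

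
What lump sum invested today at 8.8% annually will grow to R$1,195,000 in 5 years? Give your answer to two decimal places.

R$783,832.79

Discount factor = (1+0.088)^(−5) = 0.655927; PV = 1,195,000 × 0.655927 = 783,832.7921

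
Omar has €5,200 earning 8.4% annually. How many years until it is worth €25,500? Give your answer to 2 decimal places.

(1+i)^n = 25500/5200 = 4.90385, so n = ln 4.90385 / ln 1.084 = 19.7131 years

19.71 years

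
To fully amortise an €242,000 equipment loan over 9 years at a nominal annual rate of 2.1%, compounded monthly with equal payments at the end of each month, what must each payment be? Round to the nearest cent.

€2,461.11

i = 0.021/12 = 0.00175 per month; n = 9·12 = 108.
PMT = 242000 / ( [1 − (1+0.00175)^(−108)] / 0.00175 ) = 242000 / 98.329569 = 2,461.1112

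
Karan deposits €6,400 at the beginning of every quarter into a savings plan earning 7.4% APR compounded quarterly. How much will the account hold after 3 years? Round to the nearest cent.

€86,691.62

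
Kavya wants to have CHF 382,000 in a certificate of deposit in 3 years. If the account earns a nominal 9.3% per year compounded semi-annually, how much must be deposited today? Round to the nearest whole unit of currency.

With 2 periods per year: i = 0.0465, n = 6.
PV = FV·(1+i)^(−n) = 382,000 × 0.761315 = 290,822.4755

CHF 290,822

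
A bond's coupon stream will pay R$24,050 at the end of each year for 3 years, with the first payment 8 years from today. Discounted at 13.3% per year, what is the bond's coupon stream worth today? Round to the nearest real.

PV at t=7 (ordinary 3-year annuity): 24050 × a(3|0.133) = 24050 × 2.349177 = 56,497.7042
PV₀ = 56,497.7042 / (1+0.133)^7 = 56,497.7042 / 2.396676 = 23,573.3569

R$23,573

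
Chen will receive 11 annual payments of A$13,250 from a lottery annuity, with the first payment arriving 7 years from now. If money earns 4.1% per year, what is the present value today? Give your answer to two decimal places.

A$90,719.38

Value one period before first payment (t=6): 13250 × [1 − (1+0.041)^(−11)] / 0.041 = 13250 × 8.713419 = 115,452.7965
Discount back 6 years: 115,452.7965 × (1+0.041)^(−6) = 115,452.7965 × 0.785770 = 90,719.3813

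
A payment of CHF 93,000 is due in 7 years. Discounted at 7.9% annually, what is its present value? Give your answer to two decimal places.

CHF 54,617.63

PV = FV·(1+i)^(−n) = 93,000 × 0.587286 = 54,617.6281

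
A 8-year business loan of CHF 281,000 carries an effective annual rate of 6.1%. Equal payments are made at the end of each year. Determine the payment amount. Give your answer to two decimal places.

PMT = 281000 / ( [1 − (1+0.061)^(−8)] / 0.061 ) = 281000 / 6.185291 = 45,430.3574

CHF 45,430.36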